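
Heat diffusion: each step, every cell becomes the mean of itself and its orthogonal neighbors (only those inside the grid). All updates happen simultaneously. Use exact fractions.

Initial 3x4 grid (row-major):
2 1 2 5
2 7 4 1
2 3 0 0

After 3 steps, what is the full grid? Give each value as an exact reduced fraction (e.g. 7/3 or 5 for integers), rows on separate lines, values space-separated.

Answer: 5809/2160 5113/1800 9941/3600 2759/1080
4501/1600 1383/500 5077/2000 1803/800
733/270 18977/7200 15857/7200 4013/2160

Derivation:
After step 1:
  5/3 3 3 8/3
  13/4 17/5 14/5 5/2
  7/3 3 7/4 1/3
After step 2:
  95/36 83/30 43/15 49/18
  213/80 309/100 269/100 83/40
  103/36 629/240 473/240 55/36
After step 3:
  5809/2160 5113/1800 9941/3600 2759/1080
  4501/1600 1383/500 5077/2000 1803/800
  733/270 18977/7200 15857/7200 4013/2160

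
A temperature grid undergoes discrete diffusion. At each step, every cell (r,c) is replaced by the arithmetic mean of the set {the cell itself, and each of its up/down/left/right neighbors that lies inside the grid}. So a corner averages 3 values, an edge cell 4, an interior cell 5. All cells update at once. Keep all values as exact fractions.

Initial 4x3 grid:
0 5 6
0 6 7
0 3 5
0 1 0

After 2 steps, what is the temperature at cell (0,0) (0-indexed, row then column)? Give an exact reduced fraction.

Answer: 89/36

Derivation:
Step 1: cell (0,0) = 5/3
Step 2: cell (0,0) = 89/36
Full grid after step 2:
  89/36 967/240 65/12
  487/240 379/100 399/80
  67/48 127/50 59/16
  25/36 19/12 9/4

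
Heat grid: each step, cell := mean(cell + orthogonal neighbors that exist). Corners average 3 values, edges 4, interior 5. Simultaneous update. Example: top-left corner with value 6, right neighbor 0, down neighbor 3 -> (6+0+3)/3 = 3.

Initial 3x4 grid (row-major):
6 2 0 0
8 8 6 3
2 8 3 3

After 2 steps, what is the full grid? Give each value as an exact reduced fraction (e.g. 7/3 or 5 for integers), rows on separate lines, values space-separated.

Answer: 46/9 133/30 11/4 2
89/15 513/100 102/25 11/4
23/4 453/80 69/16 11/3

Derivation:
After step 1:
  16/3 4 2 1
  6 32/5 4 3
  6 21/4 5 3
After step 2:
  46/9 133/30 11/4 2
  89/15 513/100 102/25 11/4
  23/4 453/80 69/16 11/3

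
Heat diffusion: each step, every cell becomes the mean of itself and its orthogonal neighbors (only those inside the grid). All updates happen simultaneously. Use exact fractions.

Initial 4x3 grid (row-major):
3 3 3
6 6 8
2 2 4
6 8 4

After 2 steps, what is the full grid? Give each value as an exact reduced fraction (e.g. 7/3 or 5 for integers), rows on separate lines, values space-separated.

After step 1:
  4 15/4 14/3
  17/4 5 21/4
  4 22/5 9/2
  16/3 5 16/3
After step 2:
  4 209/48 41/9
  69/16 453/100 233/48
  1079/240 229/50 1169/240
  43/9 301/60 89/18

Answer: 4 209/48 41/9
69/16 453/100 233/48
1079/240 229/50 1169/240
43/9 301/60 89/18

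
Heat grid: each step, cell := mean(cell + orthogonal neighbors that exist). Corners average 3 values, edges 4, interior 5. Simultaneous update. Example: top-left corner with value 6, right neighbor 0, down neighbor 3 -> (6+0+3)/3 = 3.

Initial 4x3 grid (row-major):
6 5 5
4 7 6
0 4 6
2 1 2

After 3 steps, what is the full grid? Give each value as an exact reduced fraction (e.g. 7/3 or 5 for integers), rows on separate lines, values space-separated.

Answer: 1747/360 75511/14400 11717/2160
3407/800 1754/375 18169/3600
7561/2400 3629/1000 2459/600
433/180 13487/4800 799/240

Derivation:
After step 1:
  5 23/4 16/3
  17/4 26/5 6
  5/2 18/5 9/2
  1 9/4 3
After step 2:
  5 1277/240 205/36
  339/80 124/25 631/120
  227/80 361/100 171/40
  23/12 197/80 13/4
After step 3:
  1747/360 75511/14400 11717/2160
  3407/800 1754/375 18169/3600
  7561/2400 3629/1000 2459/600
  433/180 13487/4800 799/240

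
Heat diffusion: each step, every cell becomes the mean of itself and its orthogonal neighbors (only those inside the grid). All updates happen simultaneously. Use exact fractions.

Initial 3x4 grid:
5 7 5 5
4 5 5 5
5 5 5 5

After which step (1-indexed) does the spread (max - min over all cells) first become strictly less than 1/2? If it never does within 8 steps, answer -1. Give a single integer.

Answer: 3

Derivation:
Step 1: max=11/2, min=14/3, spread=5/6
Step 2: max=323/60, min=173/36, spread=26/45
Step 3: max=1047/200, min=10627/2160, spread=3403/10800
  -> spread < 1/2 first at step 3
Step 4: max=140173/27000, min=643889/129600, spread=144707/648000
Step 5: max=464089/90000, min=38970691/7776000, spread=5632993/38880000
Step 6: max=3465097/675000, min=2347857209/466560000, spread=236089187/2332800000
Step 7: max=1659613459/324000000, min=141354374731/27993600000, spread=10181140633/139968000000
Step 8: max=99372777431/19440000000, min=8497806344129/1679616000000, spread=440008129547/8398080000000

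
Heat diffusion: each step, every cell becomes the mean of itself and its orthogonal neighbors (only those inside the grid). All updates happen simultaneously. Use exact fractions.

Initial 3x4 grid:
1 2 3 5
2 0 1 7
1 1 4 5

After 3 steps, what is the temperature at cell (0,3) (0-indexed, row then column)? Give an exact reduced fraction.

Step 1: cell (0,3) = 5
Step 2: cell (0,3) = 49/12
Step 3: cell (0,3) = 557/144
Full grid after step 3:
  3217/2160 14167/7200 2353/800 557/144
  841/600 1851/1000 1136/375 28037/7200
  3077/2160 13967/7200 21377/7200 1699/432

Answer: 557/144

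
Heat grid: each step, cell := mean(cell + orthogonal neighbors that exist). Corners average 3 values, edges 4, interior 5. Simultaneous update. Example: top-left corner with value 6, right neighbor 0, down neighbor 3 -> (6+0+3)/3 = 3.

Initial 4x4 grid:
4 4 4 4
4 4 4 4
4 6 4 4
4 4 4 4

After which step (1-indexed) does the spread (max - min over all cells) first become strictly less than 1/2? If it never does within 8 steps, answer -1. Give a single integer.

Step 1: max=9/2, min=4, spread=1/2
Step 2: max=111/25, min=4, spread=11/25
  -> spread < 1/2 first at step 2
Step 3: max=5167/1200, min=4, spread=367/1200
Step 4: max=23171/5400, min=1213/300, spread=1337/5400
Step 5: max=689669/162000, min=36469/9000, spread=33227/162000
Step 6: max=20654327/4860000, min=220049/54000, spread=849917/4860000
Step 7: max=616914347/145800000, min=3308533/810000, spread=21378407/145800000
Step 8: max=18462462371/4374000000, min=995688343/243000000, spread=540072197/4374000000

Answer: 2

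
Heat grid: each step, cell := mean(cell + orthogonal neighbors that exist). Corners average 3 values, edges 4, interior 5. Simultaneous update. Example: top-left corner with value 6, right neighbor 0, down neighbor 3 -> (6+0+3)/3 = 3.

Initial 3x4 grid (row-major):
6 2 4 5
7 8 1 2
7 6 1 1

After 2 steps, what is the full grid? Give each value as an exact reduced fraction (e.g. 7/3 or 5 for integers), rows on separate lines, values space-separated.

After step 1:
  5 5 3 11/3
  7 24/5 16/5 9/4
  20/3 11/2 9/4 4/3
After step 2:
  17/3 89/20 223/60 107/36
  88/15 51/10 31/10 209/80
  115/18 1153/240 737/240 35/18

Answer: 17/3 89/20 223/60 107/36
88/15 51/10 31/10 209/80
115/18 1153/240 737/240 35/18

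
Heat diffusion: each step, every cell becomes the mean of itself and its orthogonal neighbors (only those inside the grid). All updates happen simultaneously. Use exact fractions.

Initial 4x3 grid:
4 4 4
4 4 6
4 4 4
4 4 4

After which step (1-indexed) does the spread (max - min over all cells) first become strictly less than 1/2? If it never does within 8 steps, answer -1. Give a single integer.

Step 1: max=14/3, min=4, spread=2/3
Step 2: max=271/60, min=4, spread=31/60
Step 3: max=2371/540, min=4, spread=211/540
  -> spread < 1/2 first at step 3
Step 4: max=232897/54000, min=3647/900, spread=14077/54000
Step 5: max=2084407/486000, min=219683/54000, spread=5363/24300
Step 6: max=62060809/14580000, min=122869/30000, spread=93859/583200
Step 7: max=3709474481/874800000, min=199736467/48600000, spread=4568723/34992000
Step 8: max=221732435629/52488000000, min=6013618889/1458000000, spread=8387449/83980800

Answer: 3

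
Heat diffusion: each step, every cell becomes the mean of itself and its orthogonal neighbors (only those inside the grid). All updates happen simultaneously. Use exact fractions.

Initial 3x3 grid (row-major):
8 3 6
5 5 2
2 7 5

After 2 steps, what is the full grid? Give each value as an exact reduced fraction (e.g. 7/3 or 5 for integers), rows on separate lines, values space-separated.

After step 1:
  16/3 11/2 11/3
  5 22/5 9/2
  14/3 19/4 14/3
After step 2:
  95/18 189/40 41/9
  97/20 483/100 517/120
  173/36 1109/240 167/36

Answer: 95/18 189/40 41/9
97/20 483/100 517/120
173/36 1109/240 167/36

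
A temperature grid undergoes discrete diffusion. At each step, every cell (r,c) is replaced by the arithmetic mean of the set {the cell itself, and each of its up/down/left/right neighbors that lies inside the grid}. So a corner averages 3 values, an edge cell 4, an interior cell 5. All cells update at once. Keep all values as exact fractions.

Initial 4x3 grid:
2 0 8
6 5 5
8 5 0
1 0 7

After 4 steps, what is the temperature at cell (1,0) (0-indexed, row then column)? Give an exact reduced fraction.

Answer: 882121/216000

Derivation:
Step 1: cell (1,0) = 21/4
Step 2: cell (1,0) = 1027/240
Step 3: cell (1,0) = 29953/7200
Step 4: cell (1,0) = 882121/216000
Full grid after step 4:
  524831/129600 1166723/288000 527731/129600
  882121/216000 486557/120000 872621/216000
  94529/24000 1398421/360000 816761/216000
  162407/43200 3106979/864000 462121/129600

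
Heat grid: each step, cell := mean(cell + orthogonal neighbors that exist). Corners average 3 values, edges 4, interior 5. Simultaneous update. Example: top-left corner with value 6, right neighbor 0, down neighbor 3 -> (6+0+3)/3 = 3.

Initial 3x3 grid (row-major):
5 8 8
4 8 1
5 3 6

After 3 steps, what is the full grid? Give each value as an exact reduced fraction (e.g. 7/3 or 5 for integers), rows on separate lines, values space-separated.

Answer: 12223/2160 86281/14400 763/135
39403/7200 1942/375 26077/4800
24/5 36053/7200 10193/2160

Derivation:
After step 1:
  17/3 29/4 17/3
  11/2 24/5 23/4
  4 11/2 10/3
After step 2:
  221/36 1403/240 56/9
  599/120 144/25 391/80
  5 529/120 175/36
After step 3:
  12223/2160 86281/14400 763/135
  39403/7200 1942/375 26077/4800
  24/5 36053/7200 10193/2160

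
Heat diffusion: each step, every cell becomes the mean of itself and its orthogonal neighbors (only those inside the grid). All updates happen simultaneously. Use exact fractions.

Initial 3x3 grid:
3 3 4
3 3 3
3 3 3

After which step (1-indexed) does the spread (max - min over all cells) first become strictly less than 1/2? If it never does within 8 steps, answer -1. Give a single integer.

Step 1: max=10/3, min=3, spread=1/3
  -> spread < 1/2 first at step 1
Step 2: max=59/18, min=3, spread=5/18
Step 3: max=689/216, min=3, spread=41/216
Step 4: max=41011/12960, min=1091/360, spread=347/2592
Step 5: max=2439737/777600, min=10957/3600, spread=2921/31104
Step 6: max=145796539/46656000, min=1321483/432000, spread=24611/373248
Step 7: max=8716802033/2799360000, min=29816741/9720000, spread=207329/4478976
Step 8: max=521914752451/167961600000, min=1594001599/518400000, spread=1746635/53747712

Answer: 1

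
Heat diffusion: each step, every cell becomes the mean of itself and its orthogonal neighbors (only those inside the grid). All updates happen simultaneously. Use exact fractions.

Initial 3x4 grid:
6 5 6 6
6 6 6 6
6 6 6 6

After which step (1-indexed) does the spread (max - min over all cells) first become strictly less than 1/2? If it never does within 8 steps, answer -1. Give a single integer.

Answer: 1

Derivation:
Step 1: max=6, min=17/3, spread=1/3
  -> spread < 1/2 first at step 1
Step 2: max=6, min=689/120, spread=31/120
Step 3: max=6, min=6269/1080, spread=211/1080
Step 4: max=10753/1800, min=631103/108000, spread=14077/108000
Step 5: max=644317/108000, min=5691593/972000, spread=5363/48600
Step 6: max=357131/60000, min=171219191/29160000, spread=93859/1166400
Step 7: max=577863533/97200000, min=10287325519/1749600000, spread=4568723/69984000
Step 8: max=17314381111/2916000000, min=618075564371/104976000000, spread=8387449/167961600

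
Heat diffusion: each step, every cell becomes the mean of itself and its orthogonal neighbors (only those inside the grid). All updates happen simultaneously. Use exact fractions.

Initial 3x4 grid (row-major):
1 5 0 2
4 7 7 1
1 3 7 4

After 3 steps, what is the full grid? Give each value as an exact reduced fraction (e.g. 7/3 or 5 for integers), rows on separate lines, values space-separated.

Answer: 482/135 25661/7200 2779/800 2143/720
5793/1600 8131/2000 1929/500 8707/2400
517/135 29761/7200 10537/2400 961/240

Derivation:
After step 1:
  10/3 13/4 7/2 1
  13/4 26/5 22/5 7/2
  8/3 9/2 21/4 4
After step 2:
  59/18 917/240 243/80 8/3
  289/80 103/25 437/100 129/40
  125/36 1057/240 363/80 17/4
After step 3:
  482/135 25661/7200 2779/800 2143/720
  5793/1600 8131/2000 1929/500 8707/2400
  517/135 29761/7200 10537/2400 961/240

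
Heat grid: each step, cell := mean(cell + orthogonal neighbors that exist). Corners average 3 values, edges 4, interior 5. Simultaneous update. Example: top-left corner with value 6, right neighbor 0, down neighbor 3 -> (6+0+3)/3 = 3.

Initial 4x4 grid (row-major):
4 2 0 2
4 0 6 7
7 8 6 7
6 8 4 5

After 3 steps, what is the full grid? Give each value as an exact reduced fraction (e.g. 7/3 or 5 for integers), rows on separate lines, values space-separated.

Answer: 361/108 2737/900 17/5 2641/720
7499/1800 3163/750 8427/2000 741/160
671/120 10817/2000 8243/1500 39233/7200
4451/720 589/96 42383/7200 1579/270

Derivation:
After step 1:
  10/3 3/2 5/2 3
  15/4 4 19/5 11/2
  25/4 29/5 31/5 25/4
  7 13/2 23/4 16/3
After step 2:
  103/36 17/6 27/10 11/3
  13/3 377/100 22/5 371/80
  57/10 23/4 139/25 1397/240
  79/12 501/80 1427/240 52/9
After step 3:
  361/108 2737/900 17/5 2641/720
  7499/1800 3163/750 8427/2000 741/160
  671/120 10817/2000 8243/1500 39233/7200
  4451/720 589/96 42383/7200 1579/270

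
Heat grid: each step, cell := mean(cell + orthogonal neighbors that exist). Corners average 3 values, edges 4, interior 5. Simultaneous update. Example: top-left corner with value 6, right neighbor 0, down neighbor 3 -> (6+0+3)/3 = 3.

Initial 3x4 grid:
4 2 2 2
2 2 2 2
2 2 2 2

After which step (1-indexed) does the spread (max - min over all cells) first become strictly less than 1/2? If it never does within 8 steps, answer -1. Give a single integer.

Step 1: max=8/3, min=2, spread=2/3
Step 2: max=23/9, min=2, spread=5/9
Step 3: max=257/108, min=2, spread=41/108
  -> spread < 1/2 first at step 3
Step 4: max=30137/12960, min=2, spread=4217/12960
Step 5: max=1764349/777600, min=7279/3600, spread=38417/155520
Step 6: max=104512211/46656000, min=146597/72000, spread=1903471/9331200
Step 7: max=6199709089/2799360000, min=4435759/2160000, spread=18038617/111974400
Step 8: max=369191382851/167961600000, min=401726759/194400000, spread=883978523/6718464000

Answer: 3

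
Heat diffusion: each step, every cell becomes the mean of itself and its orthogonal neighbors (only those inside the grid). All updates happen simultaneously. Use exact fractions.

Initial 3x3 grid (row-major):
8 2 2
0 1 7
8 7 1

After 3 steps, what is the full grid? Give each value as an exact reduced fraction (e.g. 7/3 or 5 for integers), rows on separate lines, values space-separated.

Answer: 3967/1080 16591/4800 1861/540
56473/14400 3821/1000 52223/14400
1549/360 6597/1600 727/180

Derivation:
After step 1:
  10/3 13/4 11/3
  17/4 17/5 11/4
  5 17/4 5
After step 2:
  65/18 273/80 29/9
  959/240 179/50 889/240
  9/2 353/80 4
After step 3:
  3967/1080 16591/4800 1861/540
  56473/14400 3821/1000 52223/14400
  1549/360 6597/1600 727/180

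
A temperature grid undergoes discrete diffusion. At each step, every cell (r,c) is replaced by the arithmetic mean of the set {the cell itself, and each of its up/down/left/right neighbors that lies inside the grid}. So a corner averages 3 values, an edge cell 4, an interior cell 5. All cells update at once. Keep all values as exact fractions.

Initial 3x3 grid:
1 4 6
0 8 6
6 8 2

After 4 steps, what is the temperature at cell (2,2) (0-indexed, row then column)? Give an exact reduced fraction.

Answer: 343517/64800

Derivation:
Step 1: cell (2,2) = 16/3
Step 2: cell (2,2) = 101/18
Step 3: cell (2,2) = 5851/1080
Step 4: cell (2,2) = 343517/64800
Full grid after step 4:
  270967/64800 1292651/288000 634459/129600
  3773453/864000 23963/5000 2201789/432000
  608909/129600 44993/9000 343517/64800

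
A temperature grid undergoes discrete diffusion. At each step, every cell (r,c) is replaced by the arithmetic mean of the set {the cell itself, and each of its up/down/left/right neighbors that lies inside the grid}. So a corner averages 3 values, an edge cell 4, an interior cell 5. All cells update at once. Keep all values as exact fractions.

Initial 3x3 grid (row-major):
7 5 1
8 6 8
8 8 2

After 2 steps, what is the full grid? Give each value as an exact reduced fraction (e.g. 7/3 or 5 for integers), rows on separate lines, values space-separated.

Answer: 56/9 277/48 41/9
347/48 117/20 263/48
85/12 27/4 65/12

Derivation:
After step 1:
  20/3 19/4 14/3
  29/4 7 17/4
  8 6 6
After step 2:
  56/9 277/48 41/9
  347/48 117/20 263/48
  85/12 27/4 65/12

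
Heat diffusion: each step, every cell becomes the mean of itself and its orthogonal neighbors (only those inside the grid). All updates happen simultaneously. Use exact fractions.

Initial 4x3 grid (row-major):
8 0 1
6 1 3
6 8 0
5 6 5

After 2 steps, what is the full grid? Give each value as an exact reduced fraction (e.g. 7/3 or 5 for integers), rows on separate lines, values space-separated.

Answer: 149/36 121/40 61/36
593/120 84/25 611/240
641/120 481/100 787/240
215/36 293/60 41/9

Derivation:
After step 1:
  14/3 5/2 4/3
  21/4 18/5 5/4
  25/4 21/5 4
  17/3 6 11/3
After step 2:
  149/36 121/40 61/36
  593/120 84/25 611/240
  641/120 481/100 787/240
  215/36 293/60 41/9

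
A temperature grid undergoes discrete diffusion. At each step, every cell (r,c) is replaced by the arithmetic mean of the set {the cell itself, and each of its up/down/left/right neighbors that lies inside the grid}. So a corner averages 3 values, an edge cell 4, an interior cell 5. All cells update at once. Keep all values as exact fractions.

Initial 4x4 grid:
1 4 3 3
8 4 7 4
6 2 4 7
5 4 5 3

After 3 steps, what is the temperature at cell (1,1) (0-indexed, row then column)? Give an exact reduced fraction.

Answer: 27167/6000

Derivation:
Step 1: cell (1,1) = 5
Step 2: cell (1,1) = 423/100
Step 3: cell (1,1) = 27167/6000
Full grid after step 3:
  1873/432 29069/7200 30509/7200 2231/540
  16057/3600 27167/6000 1613/375 33059/7200
  1139/240 1113/250 9299/2000 10913/2400
  55/12 363/80 1763/400 223/48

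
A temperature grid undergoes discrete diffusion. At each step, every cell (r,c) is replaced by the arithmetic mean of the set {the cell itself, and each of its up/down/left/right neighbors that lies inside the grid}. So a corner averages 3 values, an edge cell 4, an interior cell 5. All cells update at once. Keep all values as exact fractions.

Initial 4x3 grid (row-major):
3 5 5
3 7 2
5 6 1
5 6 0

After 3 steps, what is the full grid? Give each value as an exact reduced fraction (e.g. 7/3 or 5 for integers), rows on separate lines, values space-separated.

Answer: 9421/2160 15773/3600 733/180
32821/7200 25303/6000 4741/1200
32801/7200 12719/3000 793/225
1001/216 58037/14400 1513/432

Derivation:
After step 1:
  11/3 5 4
  9/2 23/5 15/4
  19/4 5 9/4
  16/3 17/4 7/3
After step 2:
  79/18 259/60 17/4
  1051/240 457/100 73/20
  235/48 417/100 10/3
  43/9 203/48 53/18
After step 3:
  9421/2160 15773/3600 733/180
  32821/7200 25303/6000 4741/1200
  32801/7200 12719/3000 793/225
  1001/216 58037/14400 1513/432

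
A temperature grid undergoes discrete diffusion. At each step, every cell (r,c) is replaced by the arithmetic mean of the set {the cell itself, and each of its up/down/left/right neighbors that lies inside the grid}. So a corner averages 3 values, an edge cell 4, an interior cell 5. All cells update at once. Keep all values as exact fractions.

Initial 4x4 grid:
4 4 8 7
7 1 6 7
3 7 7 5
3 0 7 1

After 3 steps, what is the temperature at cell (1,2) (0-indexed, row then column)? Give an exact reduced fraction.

Step 1: cell (1,2) = 29/5
Step 2: cell (1,2) = 297/50
Step 3: cell (1,2) = 32801/6000
Full grid after step 3:
  679/144 2977/600 10613/1800 13403/2160
  10253/2400 10033/2000 32801/6000 43457/7200
  135/32 8491/2000 6211/1200 37553/7200
  859/240 1001/240 15619/3600 10469/2160

Answer: 32801/6000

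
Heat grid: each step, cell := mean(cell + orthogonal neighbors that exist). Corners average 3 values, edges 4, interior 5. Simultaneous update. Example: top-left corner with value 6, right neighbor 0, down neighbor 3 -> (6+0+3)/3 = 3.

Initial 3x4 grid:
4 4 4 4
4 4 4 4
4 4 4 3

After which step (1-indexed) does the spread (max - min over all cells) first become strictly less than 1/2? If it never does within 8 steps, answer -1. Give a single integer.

Answer: 1

Derivation:
Step 1: max=4, min=11/3, spread=1/3
  -> spread < 1/2 first at step 1
Step 2: max=4, min=67/18, spread=5/18
Step 3: max=4, min=823/216, spread=41/216
Step 4: max=4, min=99463/25920, spread=4217/25920
Step 5: max=28721/7200, min=6011651/1555200, spread=38417/311040
Step 6: max=573403/144000, min=362047789/93312000, spread=1903471/18662400
Step 7: max=17164241/4320000, min=21793890911/5598720000, spread=18038617/223948800
Step 8: max=1542273241/388800000, min=1310424617149/335923200000, spread=883978523/13436928000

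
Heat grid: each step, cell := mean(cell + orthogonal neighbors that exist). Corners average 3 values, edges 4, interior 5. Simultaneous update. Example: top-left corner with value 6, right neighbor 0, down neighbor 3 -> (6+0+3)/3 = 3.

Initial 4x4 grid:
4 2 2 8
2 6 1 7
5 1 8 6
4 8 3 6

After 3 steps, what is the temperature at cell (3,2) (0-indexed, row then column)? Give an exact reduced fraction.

Step 1: cell (3,2) = 25/4
Step 2: cell (3,2) = 381/80
Step 3: cell (3,2) = 12949/2400
Full grid after step 3:
  1711/540 26713/7200 1153/288 1331/270
  27523/7200 1339/375 1409/300 7091/1440
  28243/7200 13991/3000 927/200 13429/2400
  5123/1080 32623/7200 12949/2400 641/120

Answer: 12949/2400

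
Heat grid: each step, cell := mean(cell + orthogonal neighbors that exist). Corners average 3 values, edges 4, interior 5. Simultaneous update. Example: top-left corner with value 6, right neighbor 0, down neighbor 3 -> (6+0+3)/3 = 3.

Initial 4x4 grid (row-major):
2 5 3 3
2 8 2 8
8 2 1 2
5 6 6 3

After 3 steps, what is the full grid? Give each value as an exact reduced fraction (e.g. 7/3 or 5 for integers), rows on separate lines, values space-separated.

After step 1:
  3 9/2 13/4 14/3
  5 19/5 22/5 15/4
  17/4 5 13/5 7/2
  19/3 19/4 4 11/3
After step 2:
  25/6 291/80 1009/240 35/9
  321/80 227/50 89/25 979/240
  247/48 102/25 39/10 811/240
  46/9 241/48 901/240 67/18
After step 3:
  709/180 9929/2400 27523/7200 2191/540
  3573/800 1983/500 1217/300 26833/7200
  33029/7200 3403/750 2801/750 5429/1440
  275/54 32339/7200 5903/1440 977/270

Answer: 709/180 9929/2400 27523/7200 2191/540
3573/800 1983/500 1217/300 26833/7200
33029/7200 3403/750 2801/750 5429/1440
275/54 32339/7200 5903/1440 977/270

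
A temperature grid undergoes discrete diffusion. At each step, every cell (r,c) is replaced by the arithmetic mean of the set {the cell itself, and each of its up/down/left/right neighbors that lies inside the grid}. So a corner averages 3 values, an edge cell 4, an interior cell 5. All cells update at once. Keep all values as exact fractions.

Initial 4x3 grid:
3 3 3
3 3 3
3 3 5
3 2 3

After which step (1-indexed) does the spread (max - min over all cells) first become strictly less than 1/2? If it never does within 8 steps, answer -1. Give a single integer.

Answer: 3

Derivation:
Step 1: max=7/2, min=8/3, spread=5/6
Step 2: max=203/60, min=101/36, spread=26/45
Step 3: max=647/200, min=6307/2160, spread=3403/10800
  -> spread < 1/2 first at step 3
Step 4: max=86173/27000, min=384689/129600, spread=144707/648000
Step 5: max=284089/90000, min=23418691/7776000, spread=5632993/38880000
Step 6: max=2115097/675000, min=1414737209/466560000, spread=236089187/2332800000
Step 7: max=1011613459/324000000, min=85367174731/27993600000, spread=10181140633/139968000000
Step 8: max=60492777431/19440000000, min=5138574344129/1679616000000, spread=440008129547/8398080000000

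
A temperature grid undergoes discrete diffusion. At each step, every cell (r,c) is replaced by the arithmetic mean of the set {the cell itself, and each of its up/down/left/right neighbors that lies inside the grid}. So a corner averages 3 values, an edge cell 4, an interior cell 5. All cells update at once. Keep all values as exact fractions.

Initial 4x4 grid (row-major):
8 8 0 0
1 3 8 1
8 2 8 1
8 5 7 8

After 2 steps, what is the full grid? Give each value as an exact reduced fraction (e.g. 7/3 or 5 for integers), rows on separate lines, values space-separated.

Answer: 185/36 1129/240 157/48 41/18
1189/240 467/100 201/50 17/6
439/80 501/100 259/50 263/60
23/4 247/40 691/120 101/18

Derivation:
After step 1:
  17/3 19/4 4 1/3
  5 22/5 4 5/2
  19/4 26/5 26/5 9/2
  7 11/2 7 16/3
After step 2:
  185/36 1129/240 157/48 41/18
  1189/240 467/100 201/50 17/6
  439/80 501/100 259/50 263/60
  23/4 247/40 691/120 101/18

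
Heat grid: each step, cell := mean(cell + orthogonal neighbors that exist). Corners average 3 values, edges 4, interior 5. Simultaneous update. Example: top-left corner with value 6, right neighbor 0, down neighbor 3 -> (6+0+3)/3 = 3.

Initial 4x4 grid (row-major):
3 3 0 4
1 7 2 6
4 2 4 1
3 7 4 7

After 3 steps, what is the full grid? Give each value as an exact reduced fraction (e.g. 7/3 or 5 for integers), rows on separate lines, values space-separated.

Answer: 1255/432 2857/900 2653/900 7073/2160
24581/7200 18821/6000 21383/6000 23819/7200
25069/7200 24013/6000 1457/400 3243/800
8923/2160 7141/1800 2651/600 2947/720

Derivation:
After step 1:
  7/3 13/4 9/4 10/3
  15/4 3 19/5 13/4
  5/2 24/5 13/5 9/2
  14/3 4 11/2 4
After step 2:
  28/9 65/24 379/120 53/18
  139/48 93/25 149/50 893/240
  943/240 169/50 106/25 287/80
  67/18 569/120 161/40 14/3
After step 3:
  1255/432 2857/900 2653/900 7073/2160
  24581/7200 18821/6000 21383/6000 23819/7200
  25069/7200 24013/6000 1457/400 3243/800
  8923/2160 7141/1800 2651/600 2947/720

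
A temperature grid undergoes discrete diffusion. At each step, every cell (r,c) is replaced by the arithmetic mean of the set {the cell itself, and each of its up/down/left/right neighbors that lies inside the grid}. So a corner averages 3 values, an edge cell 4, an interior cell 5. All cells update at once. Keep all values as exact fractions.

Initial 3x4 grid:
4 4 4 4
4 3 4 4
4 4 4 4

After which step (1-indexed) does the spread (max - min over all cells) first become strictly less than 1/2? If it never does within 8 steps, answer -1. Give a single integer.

Answer: 1

Derivation:
Step 1: max=4, min=15/4, spread=1/4
  -> spread < 1/2 first at step 1
Step 2: max=4, min=377/100, spread=23/100
Step 3: max=1587/400, min=18389/4800, spread=131/960
Step 4: max=28409/7200, min=166249/43200, spread=841/8640
Step 5: max=5666627/1440000, min=66577949/17280000, spread=56863/691200
Step 6: max=50850457/12960000, min=600545659/155520000, spread=386393/6220800
Step 7: max=20315641187/5184000000, min=240438276869/62208000000, spread=26795339/497664000
Step 8: max=1217073850333/311040000000, min=14446104285871/3732480000000, spread=254051069/5971968000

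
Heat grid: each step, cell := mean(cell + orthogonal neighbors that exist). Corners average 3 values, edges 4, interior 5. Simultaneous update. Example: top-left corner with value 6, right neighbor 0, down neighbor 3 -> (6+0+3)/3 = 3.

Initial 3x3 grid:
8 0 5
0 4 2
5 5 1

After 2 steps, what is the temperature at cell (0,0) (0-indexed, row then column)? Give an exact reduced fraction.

Step 1: cell (0,0) = 8/3
Step 2: cell (0,0) = 67/18
Full grid after step 2:
  67/18 229/80 115/36
  249/80 349/100 51/20
  34/9 239/80 113/36

Answer: 67/18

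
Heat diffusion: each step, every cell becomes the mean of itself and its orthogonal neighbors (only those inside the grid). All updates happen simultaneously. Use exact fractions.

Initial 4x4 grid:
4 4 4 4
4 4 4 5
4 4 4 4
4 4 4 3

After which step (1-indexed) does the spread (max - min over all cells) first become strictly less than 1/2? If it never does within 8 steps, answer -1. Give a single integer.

Answer: 2

Derivation:
Step 1: max=13/3, min=11/3, spread=2/3
Step 2: max=1007/240, min=137/36, spread=281/720
  -> spread < 1/2 first at step 2
Step 3: max=9017/2160, min=419/108, spread=637/2160
Step 4: max=267707/64800, min=63553/16200, spread=2699/12960
Step 5: max=7988081/1944000, min=1918441/486000, spread=314317/1944000
Step 6: max=238421699/58320000, min=154068713/38880000, spread=14637259/116640000
Step 7: max=7127957297/1749600000, min=23176108657/5832000000, spread=1751246999/17496000000
Step 8: max=213225777707/52488000000, min=232201187143/58320000000, spread=42447092783/524880000000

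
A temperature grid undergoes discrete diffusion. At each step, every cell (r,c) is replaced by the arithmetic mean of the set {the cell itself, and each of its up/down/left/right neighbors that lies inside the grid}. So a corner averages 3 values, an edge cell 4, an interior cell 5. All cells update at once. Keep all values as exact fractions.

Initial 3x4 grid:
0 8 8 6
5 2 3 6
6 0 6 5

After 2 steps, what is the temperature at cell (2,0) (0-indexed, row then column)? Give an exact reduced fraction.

Step 1: cell (2,0) = 11/3
Step 2: cell (2,0) = 125/36
Full grid after step 2:
  145/36 1121/240 269/48 215/36
  297/80 397/100 467/100 67/12
  125/36 107/30 53/12 85/18

Answer: 125/36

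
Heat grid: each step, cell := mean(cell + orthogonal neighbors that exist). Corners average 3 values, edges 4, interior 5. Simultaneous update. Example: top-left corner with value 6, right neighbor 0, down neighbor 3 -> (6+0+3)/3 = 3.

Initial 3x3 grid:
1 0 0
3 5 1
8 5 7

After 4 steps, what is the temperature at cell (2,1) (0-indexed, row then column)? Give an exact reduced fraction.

Step 1: cell (2,1) = 25/4
Step 2: cell (2,1) = 1123/240
Step 3: cell (2,1) = 65441/14400
Step 4: cell (2,1) = 3493627/864000
Full grid after step 4:
  362281/129600 1063751/432000 319381/129600
  2967127/864000 1211749/360000 2650627/864000
  273803/64800 3493627/864000 252353/64800

Answer: 3493627/864000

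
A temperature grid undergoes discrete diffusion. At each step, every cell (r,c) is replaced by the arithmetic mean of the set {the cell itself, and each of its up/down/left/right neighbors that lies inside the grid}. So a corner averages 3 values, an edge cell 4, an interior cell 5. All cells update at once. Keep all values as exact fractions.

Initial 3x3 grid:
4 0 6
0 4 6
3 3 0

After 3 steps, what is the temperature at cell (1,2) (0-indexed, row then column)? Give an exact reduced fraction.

Answer: 1347/400

Derivation:
Step 1: cell (1,2) = 4
Step 2: cell (1,2) = 17/5
Step 3: cell (1,2) = 1347/400
Full grid after step 3:
  5441/2160 22121/7200 1211/360
  36667/14400 16829/6000 1347/400
  569/240 6707/2400 1091/360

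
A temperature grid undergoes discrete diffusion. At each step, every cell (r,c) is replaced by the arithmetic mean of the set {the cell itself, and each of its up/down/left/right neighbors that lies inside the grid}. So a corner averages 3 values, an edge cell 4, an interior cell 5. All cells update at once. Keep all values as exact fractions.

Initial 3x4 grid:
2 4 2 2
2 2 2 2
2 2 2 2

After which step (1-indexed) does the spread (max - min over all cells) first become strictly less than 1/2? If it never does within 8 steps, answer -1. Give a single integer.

Step 1: max=8/3, min=2, spread=2/3
Step 2: max=151/60, min=2, spread=31/60
Step 3: max=1291/540, min=2, spread=211/540
  -> spread < 1/2 first at step 3
Step 4: max=124897/54000, min=1847/900, spread=14077/54000
Step 5: max=1112407/486000, min=111683/54000, spread=5363/24300
Step 6: max=32900809/14580000, min=62869/30000, spread=93859/583200
Step 7: max=1959874481/874800000, min=102536467/48600000, spread=4568723/34992000
Step 8: max=116756435629/52488000000, min=3097618889/1458000000, spread=8387449/83980800

Answer: 3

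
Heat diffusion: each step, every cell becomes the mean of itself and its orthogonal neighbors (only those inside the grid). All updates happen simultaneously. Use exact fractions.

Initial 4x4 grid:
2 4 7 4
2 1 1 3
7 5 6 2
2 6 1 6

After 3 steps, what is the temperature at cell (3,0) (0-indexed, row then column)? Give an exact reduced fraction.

Answer: 623/144

Derivation:
Step 1: cell (3,0) = 5
Step 2: cell (3,0) = 25/6
Step 3: cell (3,0) = 623/144
Full grid after step 3:
  3353/1080 3089/900 3149/900 8221/2160
  12521/3600 1987/600 4439/1200 24847/7200
  4531/1200 8037/2000 1763/500 9037/2400
  623/144 9547/2400 3249/800 43/12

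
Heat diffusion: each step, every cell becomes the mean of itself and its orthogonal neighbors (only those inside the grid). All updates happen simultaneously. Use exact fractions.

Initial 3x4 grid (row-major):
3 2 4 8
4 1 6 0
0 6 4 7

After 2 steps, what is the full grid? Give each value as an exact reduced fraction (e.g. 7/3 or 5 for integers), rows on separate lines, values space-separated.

After step 1:
  3 5/2 5 4
  2 19/5 3 21/4
  10/3 11/4 23/4 11/3
After step 2:
  5/2 143/40 29/8 19/4
  91/30 281/100 114/25 191/48
  97/36 469/120 91/24 44/9

Answer: 5/2 143/40 29/8 19/4
91/30 281/100 114/25 191/48
97/36 469/120 91/24 44/9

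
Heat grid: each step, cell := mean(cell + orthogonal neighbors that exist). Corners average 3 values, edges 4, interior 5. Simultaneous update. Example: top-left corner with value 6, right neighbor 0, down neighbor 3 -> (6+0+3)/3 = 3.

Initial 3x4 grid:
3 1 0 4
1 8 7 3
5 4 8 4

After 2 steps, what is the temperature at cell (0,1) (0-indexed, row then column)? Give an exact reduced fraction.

Answer: 89/30

Derivation:
Step 1: cell (0,1) = 3
Step 2: cell (0,1) = 89/30
Full grid after step 2:
  107/36 89/30 203/60 59/18
  269/80 229/50 453/100 511/120
  83/18 293/60 111/20 61/12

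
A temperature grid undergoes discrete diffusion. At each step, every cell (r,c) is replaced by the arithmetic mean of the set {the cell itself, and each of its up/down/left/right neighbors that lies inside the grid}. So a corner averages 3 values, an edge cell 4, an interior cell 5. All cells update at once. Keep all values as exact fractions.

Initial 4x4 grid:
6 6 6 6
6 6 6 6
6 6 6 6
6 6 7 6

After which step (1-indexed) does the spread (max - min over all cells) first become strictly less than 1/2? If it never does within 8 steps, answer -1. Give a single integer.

Answer: 1

Derivation:
Step 1: max=19/3, min=6, spread=1/3
  -> spread < 1/2 first at step 1
Step 2: max=751/120, min=6, spread=31/120
Step 3: max=6691/1080, min=6, spread=211/1080
Step 4: max=664843/108000, min=6, spread=16843/108000
Step 5: max=5970643/972000, min=54079/9000, spread=130111/972000
Step 6: max=178602367/29160000, min=3247159/540000, spread=3255781/29160000
Step 7: max=5349153691/874800000, min=3251107/540000, spread=82360351/874800000
Step 8: max=160215316891/26244000000, min=585706441/97200000, spread=2074577821/26244000000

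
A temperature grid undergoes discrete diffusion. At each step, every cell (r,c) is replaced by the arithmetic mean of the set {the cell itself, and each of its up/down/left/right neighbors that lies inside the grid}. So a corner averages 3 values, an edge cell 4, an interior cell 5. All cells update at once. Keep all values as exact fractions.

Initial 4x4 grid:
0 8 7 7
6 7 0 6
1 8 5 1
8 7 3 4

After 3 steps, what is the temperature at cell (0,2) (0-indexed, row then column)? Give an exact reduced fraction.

Step 1: cell (0,2) = 11/2
Step 2: cell (0,2) = 17/3
Step 3: cell (0,2) = 9403/1800
Full grid after step 3:
  10693/2160 9301/1800 9403/1800 1129/216
  35299/7200 30511/6000 14837/3000 16241/3600
  38243/7200 15379/3000 5357/1200 2977/720
  5923/1080 38063/7200 6563/1440 8299/2160

Answer: 9403/1800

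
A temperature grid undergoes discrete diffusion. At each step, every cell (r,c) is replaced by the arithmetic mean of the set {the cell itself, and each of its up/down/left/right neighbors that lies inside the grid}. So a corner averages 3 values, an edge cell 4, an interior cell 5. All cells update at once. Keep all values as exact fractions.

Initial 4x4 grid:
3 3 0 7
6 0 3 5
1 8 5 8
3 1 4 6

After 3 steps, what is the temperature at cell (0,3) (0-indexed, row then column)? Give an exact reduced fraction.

Step 1: cell (0,3) = 4
Step 2: cell (0,3) = 13/3
Step 3: cell (0,3) = 1411/360
Full grid after step 3:
  461/144 6847/2400 8759/2400 1411/360
  226/75 7247/2000 149/40 11399/2400
  803/225 5179/1500 75/16 11999/2400
  341/108 3527/900 441/100 3857/720

Answer: 1411/360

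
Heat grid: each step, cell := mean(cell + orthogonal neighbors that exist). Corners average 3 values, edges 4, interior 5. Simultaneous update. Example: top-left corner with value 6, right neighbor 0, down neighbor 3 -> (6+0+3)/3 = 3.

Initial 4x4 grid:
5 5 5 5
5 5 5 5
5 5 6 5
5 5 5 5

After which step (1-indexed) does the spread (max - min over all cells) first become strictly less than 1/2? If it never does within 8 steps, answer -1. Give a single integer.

Answer: 1

Derivation:
Step 1: max=21/4, min=5, spread=1/4
  -> spread < 1/2 first at step 1
Step 2: max=261/50, min=5, spread=11/50
Step 3: max=12367/2400, min=5, spread=367/2400
Step 4: max=55571/10800, min=3013/600, spread=1337/10800
Step 5: max=1661669/324000, min=90469/18000, spread=33227/324000
Step 6: max=49814327/9720000, min=544049/108000, spread=849917/9720000
Step 7: max=1491714347/291600000, min=8168533/1620000, spread=21378407/291600000
Step 8: max=44706462371/8748000000, min=2453688343/486000000, spread=540072197/8748000000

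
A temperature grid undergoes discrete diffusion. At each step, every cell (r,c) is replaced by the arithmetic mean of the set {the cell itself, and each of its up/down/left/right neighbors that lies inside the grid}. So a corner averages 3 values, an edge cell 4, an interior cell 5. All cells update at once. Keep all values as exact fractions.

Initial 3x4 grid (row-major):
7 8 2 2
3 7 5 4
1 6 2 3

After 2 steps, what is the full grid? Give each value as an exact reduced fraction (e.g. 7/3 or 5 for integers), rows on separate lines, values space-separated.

Answer: 11/2 441/80 203/48 125/36
589/120 243/50 431/100 79/24
71/18 257/60 15/4 7/2

Derivation:
After step 1:
  6 6 17/4 8/3
  9/2 29/5 4 7/2
  10/3 4 4 3
After step 2:
  11/2 441/80 203/48 125/36
  589/120 243/50 431/100 79/24
  71/18 257/60 15/4 7/2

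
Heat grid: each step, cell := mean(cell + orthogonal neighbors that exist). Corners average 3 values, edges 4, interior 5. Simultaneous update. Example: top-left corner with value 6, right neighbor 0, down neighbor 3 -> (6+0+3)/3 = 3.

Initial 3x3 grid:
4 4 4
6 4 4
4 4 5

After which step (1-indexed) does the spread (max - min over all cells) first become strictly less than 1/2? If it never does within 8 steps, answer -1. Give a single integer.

Step 1: max=14/3, min=4, spread=2/3
Step 2: max=547/120, min=49/12, spread=19/40
  -> spread < 1/2 first at step 2
Step 3: max=9679/2160, min=3023/720, spread=61/216
Step 4: max=573113/129600, min=182521/43200, spread=511/2592
Step 5: max=34252111/7776000, min=11058287/2592000, spread=4309/31104
Step 6: max=2043591017/466560000, min=666074089/155520000, spread=36295/373248
Step 7: max=122277658399/27993600000, min=40122192383/9331200000, spread=305773/4478976
Step 8: max=7317973692953/1679616000000, min=2412491741401/559872000000, spread=2575951/53747712

Answer: 2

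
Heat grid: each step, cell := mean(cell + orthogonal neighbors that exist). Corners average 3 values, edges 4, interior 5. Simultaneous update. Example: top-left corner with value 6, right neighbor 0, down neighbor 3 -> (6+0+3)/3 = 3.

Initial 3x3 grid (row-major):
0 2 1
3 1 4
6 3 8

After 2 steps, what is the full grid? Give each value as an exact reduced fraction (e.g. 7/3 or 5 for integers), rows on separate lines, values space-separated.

After step 1:
  5/3 1 7/3
  5/2 13/5 7/2
  4 9/2 5
After step 2:
  31/18 19/10 41/18
  323/120 141/50 403/120
  11/3 161/40 13/3

Answer: 31/18 19/10 41/18
323/120 141/50 403/120
11/3 161/40 13/3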